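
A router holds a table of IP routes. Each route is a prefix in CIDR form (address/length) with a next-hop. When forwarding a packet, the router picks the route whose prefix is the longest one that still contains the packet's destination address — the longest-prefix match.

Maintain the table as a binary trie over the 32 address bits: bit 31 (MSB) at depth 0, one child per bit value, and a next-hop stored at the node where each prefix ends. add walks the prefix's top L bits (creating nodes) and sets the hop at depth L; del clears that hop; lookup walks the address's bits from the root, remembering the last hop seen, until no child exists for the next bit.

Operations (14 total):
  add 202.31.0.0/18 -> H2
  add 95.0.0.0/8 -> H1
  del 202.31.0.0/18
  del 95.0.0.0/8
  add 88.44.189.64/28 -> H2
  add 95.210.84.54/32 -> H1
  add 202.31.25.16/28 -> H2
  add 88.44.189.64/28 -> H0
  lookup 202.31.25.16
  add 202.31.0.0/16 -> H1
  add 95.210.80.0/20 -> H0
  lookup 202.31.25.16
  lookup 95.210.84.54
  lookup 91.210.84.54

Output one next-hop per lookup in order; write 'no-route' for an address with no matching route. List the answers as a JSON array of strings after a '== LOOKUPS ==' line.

Apply in order:
  + 202.31.0.0/18 (H2) depth=18
  + 95.0.0.0/8 (H1) depth=8
  - 202.31.0.0/18 clear@18
  - 95.0.0.0/8 clear@8
  + 88.44.189.64/28 (H2) depth=28
  + 95.210.84.54/32 (H1) depth=32
  + 202.31.25.16/28 (H2) depth=28
  + 88.44.189.64/28 (H0) depth=28
  Q 202.31.25.16: descend 1100101000011111000110010001 ; hops seen [H2] ; pick H2
  + 202.31.0.0/16 (H1) depth=16
  + 95.210.80.0/20 (H0) depth=20
  Q 202.31.25.16: descend 1100101000011111000110010001 ; hops seen [H1,H2] ; pick H2
  Q 95.210.84.54: descend 01011111110100100101010000110110 ; hops seen [H0,H1] ; pick H1
  Q 91.210.84.54: descend 010110 ; hops seen [∅] ; pick no-route

== LOOKUPS ==
["H2","H2","H1","no-route"]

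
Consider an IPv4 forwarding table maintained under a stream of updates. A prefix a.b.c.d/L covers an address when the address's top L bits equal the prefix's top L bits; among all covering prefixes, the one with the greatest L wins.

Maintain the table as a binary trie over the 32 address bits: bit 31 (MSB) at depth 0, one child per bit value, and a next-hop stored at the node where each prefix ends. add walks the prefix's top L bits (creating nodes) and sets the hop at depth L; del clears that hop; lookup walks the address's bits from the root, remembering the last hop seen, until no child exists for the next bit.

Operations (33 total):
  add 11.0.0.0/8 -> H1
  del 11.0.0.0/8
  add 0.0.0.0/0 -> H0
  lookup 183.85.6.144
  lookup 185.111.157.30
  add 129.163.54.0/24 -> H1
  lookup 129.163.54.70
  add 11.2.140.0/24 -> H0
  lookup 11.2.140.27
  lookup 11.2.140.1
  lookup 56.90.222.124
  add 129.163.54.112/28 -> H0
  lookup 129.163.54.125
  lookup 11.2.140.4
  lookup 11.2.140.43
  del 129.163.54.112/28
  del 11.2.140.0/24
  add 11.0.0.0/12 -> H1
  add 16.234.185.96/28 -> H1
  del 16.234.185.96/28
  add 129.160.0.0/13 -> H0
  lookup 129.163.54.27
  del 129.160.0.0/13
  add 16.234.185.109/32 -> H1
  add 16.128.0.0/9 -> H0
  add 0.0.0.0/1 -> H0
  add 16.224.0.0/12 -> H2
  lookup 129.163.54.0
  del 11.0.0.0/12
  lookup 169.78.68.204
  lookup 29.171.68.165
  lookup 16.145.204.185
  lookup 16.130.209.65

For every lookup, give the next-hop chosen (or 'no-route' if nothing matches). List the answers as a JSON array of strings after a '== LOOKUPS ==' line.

Process each operation:
  add 11.0.0.0/8 -> H1 at depth 8
  del 11.0.0.0/8 (clear depth 8)
  add 0.0.0.0/0 -> H0 at depth 0
  ? 183.85.6.144  path d0:H0  best=H0
  ? 185.111.157.30  path d0:H0  best=H0
  add 129.163.54.0/24 -> H1 at depth 24
  ? 129.163.54.70  path d0:H0→d1:-→d2:-→d3:-→d4:-→d5:-→d6:-→d7:-→d8:-→d9:-→d10:-→d11:-→d12:-→d13:-→d14:-→d15:-→d16:-→d17:-→d18:-→d19:-→d20:-→d21:-→d22:-→d23:-→d24:H1  best=H1
  add 11.2.140.0/24 -> H0 at depth 24
  ? 11.2.140.27  path d0:H0→d1:-→d2:-→d3:-→d4:-→d5:-→d6:-→d7:-→d8:-→d9:-→d10:-→d11:-→d12:-→d13:-→d14:-→d15:-→d16:-→d17:-→d18:-→d19:-→d20:-→d21:-→d22:-→d23:-→d24:H0  best=H0
  ? 11.2.140.1  path d0:H0→d1:-→d2:-→d3:-→d4:-→d5:-→d6:-→d7:-→d8:-→d9:-→d10:-→d11:-→d12:-→d13:-→d14:-→d15:-→d16:-→d17:-→d18:-→d19:-→d20:-→d21:-→d22:-→d23:-→d24:H0  best=H0
  ? 56.90.222.124  path d0:H0→d1:-→d2:-  best=H0
  add 129.163.54.112/28 -> H0 at depth 28
  ? 129.163.54.125  path d0:H0→d1:-→d2:-→d3:-→d4:-→d5:-→d6:-→d7:-→d8:-→d9:-→d10:-→d11:-→d12:-→d13:-→d14:-→d15:-→d16:-→d17:-→d18:-→d19:-→d20:-→d21:-→d22:-→d23:-→d24:H1→d25:-→d26:-→d27:-→d28:H0  best=H0
  ? 11.2.140.4  path d0:H0→d1:-→d2:-→d3:-→d4:-→d5:-→d6:-→d7:-→d8:-→d9:-→d10:-→d11:-→d12:-→d13:-→d14:-→d15:-→d16:-→d17:-→d18:-→d19:-→d20:-→d21:-→d22:-→d23:-→d24:H0  best=H0
  ? 11.2.140.43  path d0:H0→d1:-→d2:-→d3:-→d4:-→d5:-→d6:-→d7:-→d8:-→d9:-→d10:-→d11:-→d12:-→d13:-→d14:-→d15:-→d16:-→d17:-→d18:-→d19:-→d20:-→d21:-→d22:-→d23:-→d24:H0  best=H0
  del 129.163.54.112/28 (clear depth 28)
  del 11.2.140.0/24 (clear depth 24)
  add 11.0.0.0/12 -> H1 at depth 12
  add 16.234.185.96/28 -> H1 at depth 28
  del 16.234.185.96/28 (clear depth 28)
  add 129.160.0.0/13 -> H0 at depth 13
  ? 129.163.54.27  path d0:H0→d1:-→d2:-→d3:-→d4:-→d5:-→d6:-→d7:-→d8:-→d9:-→d10:-→d11:-→d12:-→d13:H0→d14:-→d15:-→d16:-→d17:-→d18:-→d19:-→d20:-→d21:-→d22:-→d23:-→d24:H1→d25:-  best=H1
  del 129.160.0.0/13 (clear depth 13)
  add 16.234.185.109/32 -> H1 at depth 32
  add 16.128.0.0/9 -> H0 at depth 9
  add 0.0.0.0/1 -> H0 at depth 1
  add 16.224.0.0/12 -> H2 at depth 12
  ? 129.163.54.0  path d0:H0→d1:-→d2:-→d3:-→d4:-→d5:-→d6:-→d7:-→d8:-→d9:-→d10:-→d11:-→d12:-→d13:-→d14:-→d15:-→d16:-→d17:-→d18:-→d19:-→d20:-→d21:-→d22:-→d23:-→d24:H1→d25:-  best=H1
  del 11.0.0.0/12 (clear depth 12)
  ? 169.78.68.204  path d0:H0→d1:-→d2:-  best=H0
  ? 29.171.68.165  path d0:H0→d1:H0→d2:-→d3:-→d4:-  best=H0
  ? 16.145.204.185  path d0:H0→d1:H0→d2:-→d3:-→d4:-→d5:-→d6:-→d7:-→d8:-→d9:H0  best=H0
  ? 16.130.209.65  path d0:H0→d1:H0→d2:-→d3:-→d4:-→d5:-→d6:-→d7:-→d8:-→d9:H0  best=H0

== LOOKUPS ==
["H0","H0","H1","H0","H0","H0","H0","H0","H0","H1","H1","H0","H0","H0","H0"]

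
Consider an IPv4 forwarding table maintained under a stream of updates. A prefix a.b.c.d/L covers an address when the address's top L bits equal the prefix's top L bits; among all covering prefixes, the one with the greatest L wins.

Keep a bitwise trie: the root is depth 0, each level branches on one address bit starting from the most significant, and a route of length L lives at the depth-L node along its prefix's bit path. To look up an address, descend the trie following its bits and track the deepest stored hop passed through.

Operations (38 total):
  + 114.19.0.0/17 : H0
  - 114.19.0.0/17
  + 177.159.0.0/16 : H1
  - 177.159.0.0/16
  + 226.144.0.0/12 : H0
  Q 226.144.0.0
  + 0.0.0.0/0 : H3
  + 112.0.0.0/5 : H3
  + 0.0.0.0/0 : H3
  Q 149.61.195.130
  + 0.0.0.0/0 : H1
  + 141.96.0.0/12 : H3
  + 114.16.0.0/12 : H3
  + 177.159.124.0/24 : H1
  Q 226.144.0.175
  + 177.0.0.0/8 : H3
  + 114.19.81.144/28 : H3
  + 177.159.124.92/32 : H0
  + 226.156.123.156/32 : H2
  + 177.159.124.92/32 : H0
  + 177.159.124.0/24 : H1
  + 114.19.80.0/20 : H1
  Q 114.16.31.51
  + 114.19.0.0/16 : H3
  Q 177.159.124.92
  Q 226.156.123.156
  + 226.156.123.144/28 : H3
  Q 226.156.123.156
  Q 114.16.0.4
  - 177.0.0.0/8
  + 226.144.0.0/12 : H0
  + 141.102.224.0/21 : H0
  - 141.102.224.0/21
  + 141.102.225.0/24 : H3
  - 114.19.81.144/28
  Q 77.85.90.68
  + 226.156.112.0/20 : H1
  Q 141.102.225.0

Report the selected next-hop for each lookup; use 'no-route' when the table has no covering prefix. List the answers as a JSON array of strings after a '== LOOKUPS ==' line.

Process each operation:
  add 114.19.0.0/17 -> H0 at depth 17
  - 114.19.0.0/17 clear@17
  add 177.159.0.0/16 -> H1 at depth 16
  - 177.159.0.0/16 clear@16
  add 226.144.0.0/12 -> H0 at depth 12
  lookup 226.144.0.0: bits 111000101001 walk d0:-→d1:-→d2:-→d3:-→d4:-→d5:-→d6:-→d7:-→d8:-→d9:-→d10:-→d11:-→d12:H0 -> H0
  add 0.0.0.0/0 -> H3 at depth 0
  add 112.0.0.0/5 -> H3 at depth 5
  add 0.0.0.0/0 -> H3 at depth 0
  lookup 149.61.195.130: bits 10 walk d0:H3→d1:-→d2:- -> H3
  add 0.0.0.0/0 -> H1 at depth 0
  add 141.96.0.0/12 -> H3 at depth 12
  add 114.16.0.0/12 -> H3 at depth 12
  add 177.159.124.0/24 -> H1 at depth 24
  lookup 226.144.0.175: bits 111000101001 walk d0:H1→d1:-→d2:-→d3:-→d4:-→d5:-→d6:-→d7:-→d8:-→d9:-→d10:-→d11:-→d12:H0 -> H0
  add 177.0.0.0/8 -> H3 at depth 8
  add 114.19.81.144/28 -> H3 at depth 28
  add 177.159.124.92/32 -> H0 at depth 32
  add 226.156.123.156/32 -> H2 at depth 32
  add 177.159.124.92/32 -> H0 at depth 32
  add 177.159.124.0/24 -> H1 at depth 24
  add 114.19.80.0/20 -> H1 at depth 20
  lookup 114.16.31.51: bits 01110010000100 walk d0:H1→d1:-→d2:-→d3:-→d4:-→d5:H3→d6:-→d7:-→d8:-→d9:-→d10:-→d11:-→d12:H3→d13:-→d14:- -> H3
  add 114.19.0.0/16 -> H3 at depth 16
  lookup 177.159.124.92: bits 10110001100111110111110001011100 walk d0:H1→d1:-→d2:-→d3:-→d4:-→d5:-→d6:-→d7:-→d8:H3→d9:-→d10:-→d11:-→d12:-→d13:-→d14:-→d15:-→d16:-→d17:-→d18:-→d19:-→d20:-→d21:-→d22:-→d23:-→d24:H1→d25:-→d26:-→d27:-→d28:-→d29:-→d30:-→d31:-→d32:H0 -> H0
  lookup 226.156.123.156: bits 11100010100111000111101110011100 walk d0:H1→d1:-→d2:-→d3:-→d4:-→d5:-→d6:-→d7:-→d8:-→d9:-→d10:-→d11:-→d12:H0→d13:-→d14:-→d15:-→d16:-→d17:-→d18:-→d19:-→d20:-→d21:-→d22:-→d23:-→d24:-→d25:-→d26:-→d27:-→d28:-→d29:-→d30:-→d31:-→d32:H2 -> H2
  add 226.156.123.144/28 -> H3 at depth 28
  lookup 226.156.123.156: bits 11100010100111000111101110011100 walk d0:H1→d1:-→d2:-→d3:-→d4:-→d5:-→d6:-→d7:-→d8:-→d9:-→d10:-→d11:-→d12:H0→d13:-→d14:-→d15:-→d16:-→d17:-→d18:-→d19:-→d20:-→d21:-→d22:-→d23:-→d24:-→d25:-→d26:-→d27:-→d28:H3→d29:-→d30:-→d31:-→d32:H2 -> H2
  lookup 114.16.0.4: bits 01110010000100 walk d0:H1→d1:-→d2:-→d3:-→d4:-→d5:H3→d6:-→d7:-→d8:-→d9:-→d10:-→d11:-→d12:H3→d13:-→d14:- -> H3
  - 177.0.0.0/8 clear@8
  add 226.144.0.0/12 -> H0 at depth 12
  add 141.102.224.0/21 -> H0 at depth 21
  - 141.102.224.0/21 clear@21
  add 141.102.225.0/24 -> H3 at depth 24
  - 114.19.81.144/28 clear@28
  lookup 77.85.90.68: bits 01 walk d0:H1→d1:-→d2:- -> H1
  add 226.156.112.0/20 -> H1 at depth 20
  lookup 141.102.225.0: bits 100011010110011011100001 walk d0:H1→d1:-→d2:-→d3:-→d4:-→d5:-→d6:-→d7:-→d8:-→d9:-→d10:-→d11:-→d12:H3→d13:-→d14:-→d15:-→d16:-→d17:-→d18:-→d19:-→d20:-→d21:-→d22:-→d23:-→d24:H3 -> H3

== LOOKUPS ==
["H0","H3","H0","H3","H0","H2","H2","H3","H1","H3"]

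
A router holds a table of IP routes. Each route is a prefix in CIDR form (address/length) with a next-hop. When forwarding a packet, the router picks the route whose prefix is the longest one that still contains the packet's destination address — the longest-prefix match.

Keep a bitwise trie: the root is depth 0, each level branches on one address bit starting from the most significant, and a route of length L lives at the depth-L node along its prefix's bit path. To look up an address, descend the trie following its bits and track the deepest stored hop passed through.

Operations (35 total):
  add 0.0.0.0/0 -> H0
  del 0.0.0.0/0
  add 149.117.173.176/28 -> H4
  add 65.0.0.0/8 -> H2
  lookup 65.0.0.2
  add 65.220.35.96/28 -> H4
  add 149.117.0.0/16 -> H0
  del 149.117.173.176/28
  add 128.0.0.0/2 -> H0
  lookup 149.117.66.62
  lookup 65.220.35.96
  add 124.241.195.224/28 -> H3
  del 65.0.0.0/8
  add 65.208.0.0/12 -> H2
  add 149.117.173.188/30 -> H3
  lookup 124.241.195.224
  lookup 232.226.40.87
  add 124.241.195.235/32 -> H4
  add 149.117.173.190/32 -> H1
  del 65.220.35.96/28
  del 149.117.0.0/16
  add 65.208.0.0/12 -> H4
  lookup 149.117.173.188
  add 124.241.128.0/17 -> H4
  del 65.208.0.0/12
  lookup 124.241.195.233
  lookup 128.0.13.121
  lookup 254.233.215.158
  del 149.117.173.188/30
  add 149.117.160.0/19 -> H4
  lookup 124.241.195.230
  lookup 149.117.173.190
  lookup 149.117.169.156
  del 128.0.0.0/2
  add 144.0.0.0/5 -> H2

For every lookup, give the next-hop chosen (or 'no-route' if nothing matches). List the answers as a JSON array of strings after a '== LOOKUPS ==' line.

Trace:
  + 0.0.0.0/0 (H0) depth=0
  del 0.0.0.0/0 (clear depth 0)
  + 149.117.173.176/28 (H4) depth=28
  + 65.0.0.0/8 (H2) depth=8
  Q 65.0.0.2: descend 01000001 ; hops seen [H2] ; pick H2
  + 65.220.35.96/28 (H4) depth=28
  + 149.117.0.0/16 (H0) depth=16
  del 149.117.173.176/28 (clear depth 28)
  + 128.0.0.0/2 (H0) depth=2
  Q 149.117.66.62: descend 1001010101110101 ; hops seen [H0,H0] ; pick H0
  Q 65.220.35.96: descend 0100000111011100001000110110 ; hops seen [H2,H4] ; pick H4
  + 124.241.195.224/28 (H3) depth=28
  del 65.0.0.0/8 (clear depth 8)
  + 65.208.0.0/12 (H2) depth=12
  + 149.117.173.188/30 (H3) depth=30
  Q 124.241.195.224: descend 0111110011110001110000111110 ; hops seen [H3] ; pick H3
  Q 232.226.40.87: descend 1 ; hops seen [∅] ; pick no-route
  + 124.241.195.235/32 (H4) depth=32
  + 149.117.173.190/32 (H1) depth=32
  del 65.220.35.96/28 (clear depth 28)
  del 149.117.0.0/16 (clear depth 16)
  + 65.208.0.0/12 (H4) depth=12
  Q 149.117.173.188: descend 100101010111010110101101101111 ; hops seen [H0,H3] ; pick H3
  + 124.241.128.0/17 (H4) depth=17
  del 65.208.0.0/12 (clear depth 12)
  Q 124.241.195.233: descend 011111001111000111000011111010 ; hops seen [H4,H3] ; pick H3
  Q 128.0.13.121: descend 100 ; hops seen [H0] ; pick H0
  Q 254.233.215.158: descend 1 ; hops seen [∅] ; pick no-route
  del 149.117.173.188/30 (clear depth 30)
  + 149.117.160.0/19 (H4) depth=19
  Q 124.241.195.230: descend 0111110011110001110000111110 ; hops seen [H4,H3] ; pick H3
  Q 149.117.173.190: descend 10010101011101011010110110111110 ; hops seen [H0,H4,H1] ; pick H1
  Q 149.117.169.156: descend 100101010111010110101 ; hops seen [H0,H4] ; pick H4
  del 128.0.0.0/2 (clear depth 2)
  + 144.0.0.0/5 (H2) depth=5

== LOOKUPS ==
["H2","H0","H4","H3","no-route","H3","H3","H0","no-route","H3","H1","H4"]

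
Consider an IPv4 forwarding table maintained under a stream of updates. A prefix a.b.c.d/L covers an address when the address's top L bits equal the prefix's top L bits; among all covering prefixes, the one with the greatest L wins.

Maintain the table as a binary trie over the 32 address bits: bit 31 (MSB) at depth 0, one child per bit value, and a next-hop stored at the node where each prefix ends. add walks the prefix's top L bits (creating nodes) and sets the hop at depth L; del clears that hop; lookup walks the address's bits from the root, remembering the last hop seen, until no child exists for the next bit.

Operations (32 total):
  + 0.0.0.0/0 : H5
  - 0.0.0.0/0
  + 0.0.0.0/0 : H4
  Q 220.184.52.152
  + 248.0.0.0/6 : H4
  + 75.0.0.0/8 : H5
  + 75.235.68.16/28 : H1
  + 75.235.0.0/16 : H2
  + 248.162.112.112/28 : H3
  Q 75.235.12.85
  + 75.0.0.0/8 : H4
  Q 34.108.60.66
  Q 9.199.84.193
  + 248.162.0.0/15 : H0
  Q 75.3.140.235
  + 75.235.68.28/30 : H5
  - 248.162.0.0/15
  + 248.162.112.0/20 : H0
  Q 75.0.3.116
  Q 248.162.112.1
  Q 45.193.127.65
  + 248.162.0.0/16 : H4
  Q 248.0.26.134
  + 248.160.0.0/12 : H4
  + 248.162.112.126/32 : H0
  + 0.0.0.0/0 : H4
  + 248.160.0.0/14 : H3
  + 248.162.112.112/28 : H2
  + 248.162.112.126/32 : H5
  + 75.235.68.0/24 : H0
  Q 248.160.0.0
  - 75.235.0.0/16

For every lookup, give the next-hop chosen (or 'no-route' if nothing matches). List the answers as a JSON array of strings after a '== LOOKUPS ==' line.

Process each operation:
  add 0.0.0.0/0 -> H5 at depth 0
  del 0.0.0.0/0 (clear depth 0)
  add 0.0.0.0/0 -> H4 at depth 0
  lookup 220.184.52.152: bits ε walk d0:H4 -> H4
  add 248.0.0.0/6 -> H4 at depth 6
  add 75.0.0.0/8 -> H5 at depth 8
  add 75.235.68.16/28 -> H1 at depth 28
  add 75.235.0.0/16 -> H2 at depth 16
  add 248.162.112.112/28 -> H3 at depth 28
  lookup 75.235.12.85: bits 01001011111010110 walk d0:H4→d1:-→d2:-→d3:-→d4:-→d5:-→d6:-→d7:-→d8:H5→d9:-→d10:-→d11:-→d12:-→d13:-→d14:-→d15:-→d16:H2→d17:- -> H2
  add 75.0.0.0/8 -> H4 at depth 8
  lookup 34.108.60.66: bits 0 walk d0:H4→d1:- -> H4
  lookup 9.199.84.193: bits 0 walk d0:H4→d1:- -> H4
  add 248.162.0.0/15 -> H0 at depth 15
  lookup 75.3.140.235: bits 01001011 walk d0:H4→d1:-→d2:-→d3:-→d4:-→d5:-→d6:-→d7:-→d8:H4 -> H4
  add 75.235.68.28/30 -> H5 at depth 30
  del 248.162.0.0/15 (clear depth 15)
  add 248.162.112.0/20 -> H0 at depth 20
  lookup 75.0.3.116: bits 01001011 walk d0:H4→d1:-→d2:-→d3:-→d4:-→d5:-→d6:-→d7:-→d8:H4 -> H4
  lookup 248.162.112.1: bits 1111100010100010011100000 walk d0:H4→d1:-→d2:-→d3:-→d4:-→d5:-→d6:H4→d7:-→d8:-→d9:-→d10:-→d11:-→d12:-→d13:-→d14:-→d15:-→d16:-→d17:-→d18:-→d19:-→d20:H0→d21:-→d22:-→d23:-→d24:-→d25:- -> H0
  lookup 45.193.127.65: bits 0 walk d0:H4→d1:- -> H4
  add 248.162.0.0/16 -> H4 at depth 16
  lookup 248.0.26.134: bits 11111000 walk d0:H4→d1:-→d2:-→d3:-→d4:-→d5:-→d6:H4→d7:-→d8:- -> H4
  add 248.160.0.0/12 -> H4 at depth 12
  add 248.162.112.126/32 -> H0 at depth 32
  add 0.0.0.0/0 -> H4 at depth 0
  add 248.160.0.0/14 -> H3 at depth 14
  add 248.162.112.112/28 -> H2 at depth 28
  add 248.162.112.126/32 -> H5 at depth 32
  add 75.235.68.0/24 -> H0 at depth 24
  lookup 248.160.0.0: bits 11111000101000 walk d0:H4→d1:-→d2:-→d3:-→d4:-→d5:-→d6:H4→d7:-→d8:-→d9:-→d10:-→d11:-→d12:H4→d13:-→d14:H3 -> H3
  del 75.235.0.0/16 (clear depth 16)

== LOOKUPS ==
["H4","H2","H4","H4","H4","H4","H0","H4","H4","H3"]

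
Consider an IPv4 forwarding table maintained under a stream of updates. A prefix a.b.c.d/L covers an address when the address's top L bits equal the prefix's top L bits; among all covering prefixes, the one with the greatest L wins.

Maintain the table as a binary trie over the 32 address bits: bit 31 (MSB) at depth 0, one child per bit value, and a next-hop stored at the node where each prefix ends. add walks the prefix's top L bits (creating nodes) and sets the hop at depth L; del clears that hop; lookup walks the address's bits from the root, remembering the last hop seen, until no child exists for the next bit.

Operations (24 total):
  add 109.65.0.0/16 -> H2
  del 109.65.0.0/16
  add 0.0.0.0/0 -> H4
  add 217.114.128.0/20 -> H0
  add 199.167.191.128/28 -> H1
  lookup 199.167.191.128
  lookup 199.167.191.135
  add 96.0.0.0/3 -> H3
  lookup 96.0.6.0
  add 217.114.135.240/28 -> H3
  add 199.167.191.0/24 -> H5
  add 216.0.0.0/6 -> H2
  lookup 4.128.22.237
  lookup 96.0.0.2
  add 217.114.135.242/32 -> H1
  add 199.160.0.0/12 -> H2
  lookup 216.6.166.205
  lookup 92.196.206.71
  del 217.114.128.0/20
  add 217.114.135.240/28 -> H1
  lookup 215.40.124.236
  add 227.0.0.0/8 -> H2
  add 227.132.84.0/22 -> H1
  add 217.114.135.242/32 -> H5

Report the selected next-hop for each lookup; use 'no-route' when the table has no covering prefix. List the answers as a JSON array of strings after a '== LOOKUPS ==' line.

Process each operation:
  + 109.65.0.0/16 (H2) depth=16
  - 109.65.0.0/16 clear@16
  + 0.0.0.0/0 (H4) depth=0
  + 217.114.128.0/20 (H0) depth=20
  + 199.167.191.128/28 (H1) depth=28
  ? 199.167.191.128  path d0:H4→d1:-→d2:-→d3:-→d4:-→d5:-→d6:-→d7:-→d8:-→d9:-→d10:-→d11:-→d12:-→d13:-→d14:-→d15:-→d16:-→d17:-→d18:-→d19:-→d20:-→d21:-→d22:-→d23:-→d24:-→d25:-→d26:-→d27:-→d28:H1  best=H1
  ? 199.167.191.135  path d0:H4→d1:-→d2:-→d3:-→d4:-→d5:-→d6:-→d7:-→d8:-→d9:-→d10:-→d11:-→d12:-→d13:-→d14:-→d15:-→d16:-→d17:-→d18:-→d19:-→d20:-→d21:-→d22:-→d23:-→d24:-→d25:-→d26:-→d27:-→d28:H1  best=H1
  + 96.0.0.0/3 (H3) depth=3
  ? 96.0.6.0  path d0:H4→d1:-→d2:-→d3:H3→d4:-  best=H3
  + 217.114.135.240/28 (H3) depth=28
  + 199.167.191.0/24 (H5) depth=24
  + 216.0.0.0/6 (H2) depth=6
  ? 4.128.22.237  path d0:H4→d1:-  best=H4
  ? 96.0.0.2  path d0:H4→d1:-→d2:-→d3:H3→d4:-  best=H3
  + 217.114.135.242/32 (H1) depth=32
  + 199.160.0.0/12 (H2) depth=12
  ? 216.6.166.205  path d0:H4→d1:-→d2:-→d3:-→d4:-→d5:-→d6:H2→d7:-  best=H2
  ? 92.196.206.71  path d0:H4→d1:-→d2:-  best=H4
  - 217.114.128.0/20 clear@20
  + 217.114.135.240/28 (H1) depth=28
  ? 215.40.124.236  path d0:H4→d1:-→d2:-→d3:-→d4:-  best=H4
  + 227.0.0.0/8 (H2) depth=8
  + 227.132.84.0/22 (H1) depth=22
  + 217.114.135.242/32 (H5) depth=32

== LOOKUPS ==
["H1","H1","H3","H4","H3","H2","H4","H4"]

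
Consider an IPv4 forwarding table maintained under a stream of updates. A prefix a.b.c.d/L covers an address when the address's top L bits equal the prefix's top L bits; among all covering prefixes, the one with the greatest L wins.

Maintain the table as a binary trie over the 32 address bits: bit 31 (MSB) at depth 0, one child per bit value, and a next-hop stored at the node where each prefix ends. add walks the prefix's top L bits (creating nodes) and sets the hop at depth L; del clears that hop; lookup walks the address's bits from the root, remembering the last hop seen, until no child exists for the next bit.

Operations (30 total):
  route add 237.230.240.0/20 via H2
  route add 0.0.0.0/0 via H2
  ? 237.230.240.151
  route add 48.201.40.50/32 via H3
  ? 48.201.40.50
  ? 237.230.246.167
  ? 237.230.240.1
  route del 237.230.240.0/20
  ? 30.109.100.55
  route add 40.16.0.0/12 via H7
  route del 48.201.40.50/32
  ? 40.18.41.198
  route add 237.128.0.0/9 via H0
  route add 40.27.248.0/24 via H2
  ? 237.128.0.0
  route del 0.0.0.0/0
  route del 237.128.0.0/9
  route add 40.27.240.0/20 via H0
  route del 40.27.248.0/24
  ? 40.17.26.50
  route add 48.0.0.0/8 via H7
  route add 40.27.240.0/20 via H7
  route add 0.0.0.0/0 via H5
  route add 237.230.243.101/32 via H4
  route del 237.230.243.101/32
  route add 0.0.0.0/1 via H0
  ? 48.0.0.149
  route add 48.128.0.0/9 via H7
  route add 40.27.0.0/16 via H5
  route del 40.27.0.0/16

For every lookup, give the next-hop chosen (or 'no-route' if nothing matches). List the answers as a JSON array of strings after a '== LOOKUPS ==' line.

Trace:
  + 237.230.240.0/20 (H2) depth=20
  + 0.0.0.0/0 (H2) depth=0
  lookup 237.230.240.151: bits 11101101111001101111 walk d0:H2→d1:-→d2:-→d3:-→d4:-→d5:-→d6:-→d7:-→d8:-→d9:-→d10:-→d11:-→d12:-→d13:-→d14:-→d15:-→d16:-→d17:-→d18:-→d19:-→d20:H2 -> H2
  + 48.201.40.50/32 (H3) depth=32
  lookup 48.201.40.50: bits 00110000110010010010100000110010 walk d0:H2→d1:-→d2:-→d3:-→d4:-→d5:-→d6:-→d7:-→d8:-→d9:-→d10:-→d11:-→d12:-→d13:-→d14:-→d15:-→d16:-→d17:-→d18:-→d19:-→d20:-→d21:-→d22:-→d23:-→d24:-→d25:-→d26:-→d27:-→d28:-→d29:-→d30:-→d31:-→d32:H3 -> H3
  lookup 237.230.246.167: bits 11101101111001101111 walk d0:H2→d1:-→d2:-→d3:-→d4:-→d5:-→d6:-→d7:-→d8:-→d9:-→d10:-→d11:-→d12:-→d13:-→d14:-→d15:-→d16:-→d17:-→d18:-→d19:-→d20:H2 -> H2
  lookup 237.230.240.1: bits 11101101111001101111 walk d0:H2→d1:-→d2:-→d3:-→d4:-→d5:-→d6:-→d7:-→d8:-→d9:-→d10:-→d11:-→d12:-→d13:-→d14:-→d15:-→d16:-→d17:-→d18:-→d19:-→d20:H2 -> H2
  - 237.230.240.0/20 clear@20
  lookup 30.109.100.55: bits 00 walk d0:H2→d1:-→d2:- -> H2
  + 40.16.0.0/12 (H7) depth=12
  - 48.201.40.50/32 clear@32
  lookup 40.18.41.198: bits 001010000001 walk d0:H2→d1:-→d2:-→d3:-→d4:-→d5:-→d6:-→d7:-→d8:-→d9:-→d10:-→d11:-→d12:H7 -> H7
  + 237.128.0.0/9 (H0) depth=9
  + 40.27.248.0/24 (H2) depth=24
  lookup 237.128.0.0: bits 111011011 walk d0:H2→d1:-→d2:-→d3:-→d4:-→d5:-→d6:-→d7:-→d8:-→d9:H0 -> H0
  - 0.0.0.0/0 clear@0
  - 237.128.0.0/9 clear@9
  + 40.27.240.0/20 (H0) depth=20
  - 40.27.248.0/24 clear@24
  lookup 40.17.26.50: bits 001010000001 walk d0:-→d1:-→d2:-→d3:-→d4:-→d5:-→d6:-→d7:-→d8:-→d9:-→d10:-→d11:-→d12:H7 -> H7
  + 48.0.0.0/8 (H7) depth=8
  + 40.27.240.0/20 (H7) depth=20
  + 0.0.0.0/0 (H5) depth=0
  + 237.230.243.101/32 (H4) depth=32
  - 237.230.243.101/32 clear@32
  + 0.0.0.0/1 (H0) depth=1
  lookup 48.0.0.149: bits 00110000 walk d0:H5→d1:H0→d2:-→d3:-→d4:-→d5:-→d6:-→d7:-→d8:H7 -> H7
  + 48.128.0.0/9 (H7) depth=9
  + 40.27.0.0/16 (H5) depth=16
  - 40.27.0.0/16 clear@16

== LOOKUPS ==
["H2","H3","H2","H2","H2","H7","H0","H7","H7"]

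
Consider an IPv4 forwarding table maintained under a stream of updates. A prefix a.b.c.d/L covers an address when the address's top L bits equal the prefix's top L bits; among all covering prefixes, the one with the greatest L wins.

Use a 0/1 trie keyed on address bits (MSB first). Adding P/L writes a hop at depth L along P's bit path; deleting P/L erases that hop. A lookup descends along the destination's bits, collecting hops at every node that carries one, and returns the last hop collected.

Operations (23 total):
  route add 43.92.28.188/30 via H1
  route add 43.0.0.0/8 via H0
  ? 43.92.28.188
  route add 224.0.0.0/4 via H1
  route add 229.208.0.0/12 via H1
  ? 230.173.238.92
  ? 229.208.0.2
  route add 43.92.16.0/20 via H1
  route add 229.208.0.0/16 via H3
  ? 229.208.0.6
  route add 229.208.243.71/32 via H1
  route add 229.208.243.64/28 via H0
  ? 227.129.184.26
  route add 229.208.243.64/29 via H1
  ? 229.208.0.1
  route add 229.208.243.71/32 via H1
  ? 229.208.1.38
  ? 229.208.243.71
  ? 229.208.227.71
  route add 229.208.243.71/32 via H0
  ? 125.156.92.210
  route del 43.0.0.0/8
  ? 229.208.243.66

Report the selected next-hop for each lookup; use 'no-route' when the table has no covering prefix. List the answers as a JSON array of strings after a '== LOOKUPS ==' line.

Process each operation:
  + 43.92.28.188/30 (H1) depth=30
  + 43.0.0.0/8 (H0) depth=8
  lookup 43.92.28.188: bits 001010110101110000011100101111 walk d0:-→d1:-→d2:-→d3:-→d4:-→d5:-→d6:-→d7:-→d8:H0→d9:-→d10:-→d11:-→d12:-→d13:-→d14:-→d15:-→d16:-→d17:-→d18:-→d19:-→d20:-→d21:-→d22:-→d23:-→d24:-→d25:-→d26:-→d27:-→d28:-→d29:-→d30:H1 -> H1
  + 224.0.0.0/4 (H1) depth=4
  + 229.208.0.0/12 (H1) depth=12
  lookup 230.173.238.92: bits 111001 walk d0:-→d1:-→d2:-→d3:-→d4:H1→d5:-→d6:- -> H1
  lookup 229.208.0.2: bits 111001011101 walk d0:-→d1:-→d2:-→d3:-→d4:H1→d5:-→d6:-→d7:-→d8:-→d9:-→d10:-→d11:-→d12:H1 -> H1
  + 43.92.16.0/20 (H1) depth=20
  + 229.208.0.0/16 (H3) depth=16
  lookup 229.208.0.6: bits 1110010111010000 walk d0:-→d1:-→d2:-→d3:-→d4:H1→d5:-→d6:-→d7:-→d8:-→d9:-→d10:-→d11:-→d12:H1→d13:-→d14:-→d15:-→d16:H3 -> H3
  + 229.208.243.71/32 (H1) depth=32
  + 229.208.243.64/28 (H0) depth=28
  lookup 227.129.184.26: bits 11100 walk d0:-→d1:-→d2:-→d3:-→d4:H1→d5:- -> H1
  + 229.208.243.64/29 (H1) depth=29
  lookup 229.208.0.1: bits 1110010111010000 walk d0:-→d1:-→d2:-→d3:-→d4:H1→d5:-→d6:-→d7:-→d8:-→d9:-→d10:-→d11:-→d12:H1→d13:-→d14:-→d15:-→d16:H3 -> H3
  + 229.208.243.71/32 (H1) depth=32
  lookup 229.208.1.38: bits 1110010111010000 walk d0:-→d1:-→d2:-→d3:-→d4:H1→d5:-→d6:-→d7:-→d8:-→d9:-→d10:-→d11:-→d12:H1→d13:-→d14:-→d15:-→d16:H3 -> H3
  lookup 229.208.243.71: bits 11100101110100001111001101000111 walk d0:-→d1:-→d2:-→d3:-→d4:H1→d5:-→d6:-→d7:-→d8:-→d9:-→d10:-→d11:-→d12:H1→d13:-→d14:-→d15:-→d16:H3→d17:-→d18:-→d19:-→d20:-→d21:-→d22:-→d23:-→d24:-→d25:-→d26:-→d27:-→d28:H0→d29:H1→d30:-→d31:-→d32:H1 -> H1
  lookup 229.208.227.71: bits 1110010111010000111 walk d0:-→d1:-→d2:-→d3:-→d4:H1→d5:-→d6:-→d7:-→d8:-→d9:-→d10:-→d11:-→d12:H1→d13:-→d14:-→d15:-→d16:H3→d17:-→d18:-→d19:- -> H3
  + 229.208.243.71/32 (H0) depth=32
  lookup 125.156.92.210: bits 0 walk d0:-→d1:- -> no-route
  del 43.0.0.0/8 (clear depth 8)
  lookup 229.208.243.66: bits 11100101110100001111001101000 walk d0:-→d1:-→d2:-→d3:-→d4:H1→d5:-→d6:-→d7:-→d8:-→d9:-→d10:-→d11:-→d12:H1→d13:-→d14:-→d15:-→d16:H3→d17:-→d18:-→d19:-→d20:-→d21:-→d22:-→d23:-→d24:-→d25:-→d26:-→d27:-→d28:H0→d29:H1 -> H1

== LOOKUPS ==
["H1","H1","H1","H3","H1","H3","H3","H1","H3","no-route","H1"]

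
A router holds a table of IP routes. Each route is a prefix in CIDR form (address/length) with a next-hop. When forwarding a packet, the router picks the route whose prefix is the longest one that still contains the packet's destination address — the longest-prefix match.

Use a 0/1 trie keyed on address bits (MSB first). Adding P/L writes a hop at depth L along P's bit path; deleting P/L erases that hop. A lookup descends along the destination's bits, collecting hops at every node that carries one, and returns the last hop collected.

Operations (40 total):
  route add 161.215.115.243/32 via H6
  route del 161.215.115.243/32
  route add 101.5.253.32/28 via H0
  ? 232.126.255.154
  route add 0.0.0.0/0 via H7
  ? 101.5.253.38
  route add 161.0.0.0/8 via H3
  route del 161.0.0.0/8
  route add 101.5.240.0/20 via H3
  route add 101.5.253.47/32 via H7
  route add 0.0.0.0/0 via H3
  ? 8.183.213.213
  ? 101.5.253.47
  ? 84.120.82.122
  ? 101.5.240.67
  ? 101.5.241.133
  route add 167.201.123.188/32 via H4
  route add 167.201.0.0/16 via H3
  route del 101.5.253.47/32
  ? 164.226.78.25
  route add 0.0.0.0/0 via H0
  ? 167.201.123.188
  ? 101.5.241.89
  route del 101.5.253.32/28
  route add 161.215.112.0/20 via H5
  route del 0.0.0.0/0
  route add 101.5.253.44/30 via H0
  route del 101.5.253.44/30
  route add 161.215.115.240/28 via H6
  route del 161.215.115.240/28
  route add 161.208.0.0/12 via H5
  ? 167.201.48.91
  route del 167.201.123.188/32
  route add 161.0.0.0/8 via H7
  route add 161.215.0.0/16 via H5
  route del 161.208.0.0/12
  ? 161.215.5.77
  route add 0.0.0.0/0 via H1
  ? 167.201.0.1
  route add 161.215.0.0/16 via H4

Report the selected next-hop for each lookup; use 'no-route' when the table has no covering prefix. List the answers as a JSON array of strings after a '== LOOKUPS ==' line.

Trace:
  + 161.215.115.243/32 (H6) depth=32
  del 161.215.115.243/32 (clear depth 32)
  + 101.5.253.32/28 (H0) depth=28
  ? 232.126.255.154  path d0:-→d1:-  best=no-route
  + 0.0.0.0/0 (H7) depth=0
  ? 101.5.253.38  path d0:H7→d1:-→d2:-→d3:-→d4:-→d5:-→d6:-→d7:-→d8:-→d9:-→d10:-→d11:-→d12:-→d13:-→d14:-→d15:-→d16:-→d17:-→d18:-→d19:-→d20:-→d21:-→d22:-→d23:-→d24:-→d25:-→d26:-→d27:-→d28:H0  best=H0
  + 161.0.0.0/8 (H3) depth=8
  del 161.0.0.0/8 (clear depth 8)
  + 101.5.240.0/20 (H3) depth=20
  + 101.5.253.47/32 (H7) depth=32
  + 0.0.0.0/0 (H3) depth=0
  ? 8.183.213.213  path d0:H3→d1:-  best=H3
  ? 101.5.253.47  path d0:H3→d1:-→d2:-→d3:-→d4:-→d5:-→d6:-→d7:-→d8:-→d9:-→d10:-→d11:-→d12:-→d13:-→d14:-→d15:-→d16:-→d17:-→d18:-→d19:-→d20:H3→d21:-→d22:-→d23:-→d24:-→d25:-→d26:-→d27:-→d28:H0→d29:-→d30:-→d31:-→d32:H7  best=H7
  ? 84.120.82.122  path d0:H3→d1:-→d2:-  best=H3
  ? 101.5.240.67  path d0:H3→d1:-→d2:-→d3:-→d4:-→d5:-→d6:-→d7:-→d8:-→d9:-→d10:-→d11:-→d12:-→d13:-→d14:-→d15:-→d16:-→d17:-→d18:-→d19:-→d20:H3  best=H3
  ? 101.5.241.133  path d0:H3→d1:-→d2:-→d3:-→d4:-→d5:-→d6:-→d7:-→d8:-→d9:-→d10:-→d11:-→d12:-→d13:-→d14:-→d15:-→d16:-→d17:-→d18:-→d19:-→d20:H3  best=H3
  + 167.201.123.188/32 (H4) depth=32
  + 167.201.0.0/16 (H3) depth=16
  del 101.5.253.47/32 (clear depth 32)
  ? 164.226.78.25  path d0:H3→d1:-→d2:-→d3:-→d4:-→d5:-→d6:-  best=H3
  + 0.0.0.0/0 (H0) depth=0
  ? 167.201.123.188  path d0:H0→d1:-→d2:-→d3:-→d4:-→d5:-→d6:-→d7:-→d8:-→d9:-→d10:-→d11:-→d12:-→d13:-→d14:-→d15:-→d16:H3→d17:-→d18:-→d19:-→d20:-→d21:-→d22:-→d23:-→d24:-→d25:-→d26:-→d27:-→d28:-→d29:-→d30:-→d31:-→d32:H4  best=H4
  ? 101.5.241.89  path d0:H0→d1:-→d2:-→d3:-→d4:-→d5:-→d6:-→d7:-→d8:-→d9:-→d10:-→d11:-→d12:-→d13:-→d14:-→d15:-→d16:-→d17:-→d18:-→d19:-→d20:H3  best=H3
  del 101.5.253.32/28 (clear depth 28)
  + 161.215.112.0/20 (H5) depth=20
  del 0.0.0.0/0 (clear depth 0)
  + 101.5.253.44/30 (H0) depth=30
  del 101.5.253.44/30 (clear depth 30)
  + 161.215.115.240/28 (H6) depth=28
  del 161.215.115.240/28 (clear depth 28)
  + 161.208.0.0/12 (H5) depth=12
  ? 167.201.48.91  path d0:-→d1:-→d2:-→d3:-→d4:-→d5:-→d6:-→d7:-→d8:-→d9:-→d10:-→d11:-→d12:-→d13:-→d14:-→d15:-→d16:H3→d17:-  best=H3
  del 167.201.123.188/32 (clear depth 32)
  + 161.0.0.0/8 (H7) depth=8
  + 161.215.0.0/16 (H5) depth=16
  del 161.208.0.0/12 (clear depth 12)
  ? 161.215.5.77  path d0:-→d1:-→d2:-→d3:-→d4:-→d5:-→d6:-→d7:-→d8:H7→d9:-→d10:-→d11:-→d12:-→d13:-→d14:-→d15:-→d16:H5→d17:-  best=H5
  + 0.0.0.0/0 (H1) depth=0
  ? 167.201.0.1  path d0:H1→d1:-→d2:-→d3:-→d4:-→d5:-→d6:-→d7:-→d8:-→d9:-→d10:-→d11:-→d12:-→d13:-→d14:-→d15:-→d16:H3→d17:-  best=H3
  + 161.215.0.0/16 (H4) depth=16

== LOOKUPS ==
["no-route","H0","H3","H7","H3","H3","H3","H3","H4","H3","H3","H5","H3"]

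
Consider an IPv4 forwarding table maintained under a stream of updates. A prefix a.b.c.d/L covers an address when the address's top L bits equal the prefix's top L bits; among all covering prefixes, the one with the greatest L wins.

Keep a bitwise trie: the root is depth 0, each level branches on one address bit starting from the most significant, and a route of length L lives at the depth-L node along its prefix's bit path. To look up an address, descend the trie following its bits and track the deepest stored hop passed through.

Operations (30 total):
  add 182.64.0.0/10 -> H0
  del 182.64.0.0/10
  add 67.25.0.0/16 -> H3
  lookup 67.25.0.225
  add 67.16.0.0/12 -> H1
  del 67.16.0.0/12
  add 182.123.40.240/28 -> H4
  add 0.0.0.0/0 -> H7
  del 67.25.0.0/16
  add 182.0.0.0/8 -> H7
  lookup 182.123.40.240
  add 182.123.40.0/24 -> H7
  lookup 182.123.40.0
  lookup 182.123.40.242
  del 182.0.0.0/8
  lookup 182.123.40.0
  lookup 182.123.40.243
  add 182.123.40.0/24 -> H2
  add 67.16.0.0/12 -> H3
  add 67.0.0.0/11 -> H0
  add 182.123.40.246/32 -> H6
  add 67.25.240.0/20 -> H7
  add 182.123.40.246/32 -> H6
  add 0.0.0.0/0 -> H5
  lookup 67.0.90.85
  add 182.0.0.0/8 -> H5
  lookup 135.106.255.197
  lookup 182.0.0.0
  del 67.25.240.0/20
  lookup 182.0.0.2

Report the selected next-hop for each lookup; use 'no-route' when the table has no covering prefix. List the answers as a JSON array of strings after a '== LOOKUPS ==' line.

Trace:
  + 182.64.0.0/10 (H0) depth=10
  del 182.64.0.0/10 (clear depth 10)
  + 67.25.0.0/16 (H3) depth=16
  ? 67.25.0.225  path d0:-→d1:-→d2:-→d3:-→d4:-→d5:-→d6:-→d7:-→d8:-→d9:-→d10:-→d11:-→d12:-→d13:-→d14:-→d15:-→d16:H3  best=H3
  + 67.16.0.0/12 (H1) depth=12
  del 67.16.0.0/12 (clear depth 12)
  + 182.123.40.240/28 (H4) depth=28
  + 0.0.0.0/0 (H7) depth=0
  del 67.25.0.0/16 (clear depth 16)
  + 182.0.0.0/8 (H7) depth=8
  ? 182.123.40.240  path d0:H7→d1:-→d2:-→d3:-→d4:-→d5:-→d6:-→d7:-→d8:H7→d9:-→d10:-→d11:-→d12:-→d13:-→d14:-→d15:-→d16:-→d17:-→d18:-→d19:-→d20:-→d21:-→d22:-→d23:-→d24:-→d25:-→d26:-→d27:-→d28:H4  best=H4
  + 182.123.40.0/24 (H7) depth=24
  ? 182.123.40.0  path d0:H7→d1:-→d2:-→d3:-→d4:-→d5:-→d6:-→d7:-→d8:H7→d9:-→d10:-→d11:-→d12:-→d13:-→d14:-→d15:-→d16:-→d17:-→d18:-→d19:-→d20:-→d21:-→d22:-→d23:-→d24:H7  best=H7
  ? 182.123.40.242  path d0:H7→d1:-→d2:-→d3:-→d4:-→d5:-→d6:-→d7:-→d8:H7→d9:-→d10:-→d11:-→d12:-→d13:-→d14:-→d15:-→d16:-→d17:-→d18:-→d19:-→d20:-→d21:-→d22:-→d23:-→d24:H7→d25:-→d26:-→d27:-→d28:H4  best=H4
  del 182.0.0.0/8 (clear depth 8)
  ? 182.123.40.0  path d0:H7→d1:-→d2:-→d3:-→d4:-→d5:-→d6:-→d7:-→d8:-→d9:-→d10:-→d11:-→d12:-→d13:-→d14:-→d15:-→d16:-→d17:-→d18:-→d19:-→d20:-→d21:-→d22:-→d23:-→d24:H7  best=H7
  ? 182.123.40.243  path d0:H7→d1:-→d2:-→d3:-→d4:-→d5:-→d6:-→d7:-→d8:-→d9:-→d10:-→d11:-→d12:-→d13:-→d14:-→d15:-→d16:-→d17:-→d18:-→d19:-→d20:-→d21:-→d22:-→d23:-→d24:H7→d25:-→d26:-→d27:-→d28:H4  best=H4
  + 182.123.40.0/24 (H2) depth=24
  + 67.16.0.0/12 (H3) depth=12
  + 67.0.0.0/11 (H0) depth=11
  + 182.123.40.246/32 (H6) depth=32
  + 67.25.240.0/20 (H7) depth=20
  + 182.123.40.246/32 (H6) depth=32
  + 0.0.0.0/0 (H5) depth=0
  ? 67.0.90.85  path d0:H5→d1:-→d2:-→d3:-→d4:-→d5:-→d6:-→d7:-→d8:-→d9:-→d10:-→d11:H0  best=H0
  + 182.0.0.0/8 (H5) depth=8
  ? 135.106.255.197  path d0:H5→d1:-→d2:-  best=H5
  ? 182.0.0.0  path d0:H5→d1:-→d2:-→d3:-→d4:-→d5:-→d6:-→d7:-→d8:H5→d9:-  best=H5
  del 67.25.240.0/20 (clear depth 20)
  ? 182.0.0.2  path d0:H5→d1:-→d2:-→d3:-→d4:-→d5:-→d6:-→d7:-→d8:H5→d9:-  best=H5

== LOOKUPS ==
["H3","H4","H7","H4","H7","H4","H0","H5","H5","H5"]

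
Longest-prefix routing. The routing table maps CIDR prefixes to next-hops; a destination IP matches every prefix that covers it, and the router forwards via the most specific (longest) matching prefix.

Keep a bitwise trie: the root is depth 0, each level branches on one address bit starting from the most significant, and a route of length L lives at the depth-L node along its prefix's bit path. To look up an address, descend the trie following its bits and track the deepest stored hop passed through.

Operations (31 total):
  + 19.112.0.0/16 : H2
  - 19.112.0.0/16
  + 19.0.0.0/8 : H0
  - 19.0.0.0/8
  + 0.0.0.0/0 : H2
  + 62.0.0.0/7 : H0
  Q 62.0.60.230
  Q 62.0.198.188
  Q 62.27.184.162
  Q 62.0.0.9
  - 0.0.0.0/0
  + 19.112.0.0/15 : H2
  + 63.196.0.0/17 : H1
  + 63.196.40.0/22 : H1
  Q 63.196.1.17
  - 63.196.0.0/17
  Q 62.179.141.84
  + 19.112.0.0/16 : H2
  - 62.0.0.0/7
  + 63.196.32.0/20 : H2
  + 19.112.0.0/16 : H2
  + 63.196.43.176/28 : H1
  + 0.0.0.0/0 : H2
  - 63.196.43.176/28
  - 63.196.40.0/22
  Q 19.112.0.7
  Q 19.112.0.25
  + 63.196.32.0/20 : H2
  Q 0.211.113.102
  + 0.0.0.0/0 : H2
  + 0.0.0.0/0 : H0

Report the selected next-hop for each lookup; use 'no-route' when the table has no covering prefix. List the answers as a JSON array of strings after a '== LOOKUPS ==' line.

Apply in order:
  + 19.112.0.0/16 (H2) depth=16
  del 19.112.0.0/16 (clear depth 16)
  + 19.0.0.0/8 (H0) depth=8
  del 19.0.0.0/8 (clear depth 8)
  + 0.0.0.0/0 (H2) depth=0
  + 62.0.0.0/7 (H0) depth=7
  Q 62.0.60.230: descend 0011111 ; hops seen [H2,H0] ; pick H0
  Q 62.0.198.188: descend 0011111 ; hops seen [H2,H0] ; pick H0
  Q 62.27.184.162: descend 0011111 ; hops seen [H2,H0] ; pick H0
  Q 62.0.0.9: descend 0011111 ; hops seen [H2,H0] ; pick H0
  del 0.0.0.0/0 (clear depth 0)
  + 19.112.0.0/15 (H2) depth=15
  + 63.196.0.0/17 (H1) depth=17
  + 63.196.40.0/22 (H1) depth=22
  Q 63.196.1.17: descend 001111111100010000 ; hops seen [H0,H1] ; pick H1
  del 63.196.0.0/17 (clear depth 17)
  Q 62.179.141.84: descend 0011111 ; hops seen [H0] ; pick H0
  + 19.112.0.0/16 (H2) depth=16
  del 62.0.0.0/7 (clear depth 7)
  + 63.196.32.0/20 (H2) depth=20
  + 19.112.0.0/16 (H2) depth=16
  + 63.196.43.176/28 (H1) depth=28
  + 0.0.0.0/0 (H2) depth=0
  del 63.196.43.176/28 (clear depth 28)
  del 63.196.40.0/22 (clear depth 22)
  Q 19.112.0.7: descend 0001001101110000 ; hops seen [H2,H2,H2] ; pick H2
  Q 19.112.0.25: descend 0001001101110000 ; hops seen [H2,H2,H2] ; pick H2
  + 63.196.32.0/20 (H2) depth=20
  Q 0.211.113.102: descend 000 ; hops seen [H2] ; pick H2
  + 0.0.0.0/0 (H2) depth=0
  + 0.0.0.0/0 (H0) depth=0

== LOOKUPS ==
["H0","H0","H0","H0","H1","H0","H2","H2","H2"]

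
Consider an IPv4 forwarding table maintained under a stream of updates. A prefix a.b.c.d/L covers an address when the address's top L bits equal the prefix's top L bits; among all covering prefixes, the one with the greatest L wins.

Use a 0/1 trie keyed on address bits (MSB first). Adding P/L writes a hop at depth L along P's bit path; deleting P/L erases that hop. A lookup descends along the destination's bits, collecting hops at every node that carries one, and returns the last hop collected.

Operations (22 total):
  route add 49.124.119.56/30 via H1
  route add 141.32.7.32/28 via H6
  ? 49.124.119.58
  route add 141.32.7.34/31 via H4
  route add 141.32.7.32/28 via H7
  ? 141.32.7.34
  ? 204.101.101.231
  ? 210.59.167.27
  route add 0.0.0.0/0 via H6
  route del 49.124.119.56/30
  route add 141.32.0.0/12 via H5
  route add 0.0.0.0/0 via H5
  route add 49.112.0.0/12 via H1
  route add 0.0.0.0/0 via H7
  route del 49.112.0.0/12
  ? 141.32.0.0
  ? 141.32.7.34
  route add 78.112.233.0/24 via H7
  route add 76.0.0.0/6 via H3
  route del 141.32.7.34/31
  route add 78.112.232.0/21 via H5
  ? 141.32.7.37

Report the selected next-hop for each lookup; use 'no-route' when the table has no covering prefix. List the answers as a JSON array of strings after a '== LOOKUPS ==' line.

Trace:
  + 49.124.119.56/30 (H1) depth=30
  + 141.32.7.32/28 (H6) depth=28
  Q 49.124.119.58: descend 001100010111110001110111001110 ; hops seen [H1] ; pick H1
  + 141.32.7.34/31 (H4) depth=31
  + 141.32.7.32/28 (H7) depth=28
  Q 141.32.7.34: descend 1000110100100000000001110010001 ; hops seen [H7,H4] ; pick H4
  Q 204.101.101.231: descend 1 ; hops seen [∅] ; pick no-route
  Q 210.59.167.27: descend 1 ; hops seen [∅] ; pick no-route
  + 0.0.0.0/0 (H6) depth=0
  - 49.124.119.56/30 clear@30
  + 141.32.0.0/12 (H5) depth=12
  + 0.0.0.0/0 (H5) depth=0
  + 49.112.0.0/12 (H1) depth=12
  + 0.0.0.0/0 (H7) depth=0
  - 49.112.0.0/12 clear@12
  Q 141.32.0.0: descend 100011010010000000000 ; hops seen [H7,H5] ; pick H5
  Q 141.32.7.34: descend 1000110100100000000001110010001 ; hops seen [H7,H5,H7,H4] ; pick H4
  + 78.112.233.0/24 (H7) depth=24
  + 76.0.0.0/6 (H3) depth=6
  - 141.32.7.34/31 clear@31
  + 78.112.232.0/21 (H5) depth=21
  Q 141.32.7.37: descend 10001101001000000000011100100 ; hops seen [H7,H5,H7] ; pick H7

== LOOKUPS ==
["H1","H4","no-route","no-route","H5","H4","H7"]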